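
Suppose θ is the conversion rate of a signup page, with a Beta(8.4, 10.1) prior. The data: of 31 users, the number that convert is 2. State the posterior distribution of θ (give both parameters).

Observing 2 successes and 29 failures updates Beta(8.4, 10.1) by adding the success and failure counts to the two shape parameters: α = 8.4+2 = 10.4, β = 10.1+29 = 39.1.

Posterior: Beta(10.4, 39.1)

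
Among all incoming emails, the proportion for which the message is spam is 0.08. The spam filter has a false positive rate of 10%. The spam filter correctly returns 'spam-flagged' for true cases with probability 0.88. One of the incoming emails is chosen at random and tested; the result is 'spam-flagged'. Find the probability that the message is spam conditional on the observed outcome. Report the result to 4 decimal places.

Let H be the event that the message is spam. P(H) = 0.08, so P(¬H) = 0.92. With E the 'spam-flagged' result, P(E|H) = 0.88 and P(E|¬H) = 0.1.
P(E) = 0.88·0.08 + 0.1·0.92 = 0.070400 + 0.092000 = 0.16240.
By Bayes' theorem, P(H|E) = 0.070400 / 0.16240 = 0.4335.

P(H | E) ≈ 0.4335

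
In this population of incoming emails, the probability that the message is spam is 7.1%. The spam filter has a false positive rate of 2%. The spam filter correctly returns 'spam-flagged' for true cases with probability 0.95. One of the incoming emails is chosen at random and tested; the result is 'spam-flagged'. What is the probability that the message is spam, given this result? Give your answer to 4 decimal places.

Write H for 'the message is spam'. Prior odds H:¬H = 0.071/0.929 = 0.076426. For the 'spam-flagged' outcome, the likelihood ratio is 0.95/0.02 = 47.500.
Posterior odds = 0.076426 × 47.500 = 3.6302, so P(H|E) = 3.6302/(1+3.6302) = 0.7840.

P(H | E) ≈ 0.7840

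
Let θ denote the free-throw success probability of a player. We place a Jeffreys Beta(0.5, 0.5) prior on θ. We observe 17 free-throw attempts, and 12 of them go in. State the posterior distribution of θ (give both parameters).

Posterior: Beta(12.5, 5.5)

Observing 12 successes and 5 failures updates Beta(0.5, 0.5) by adding the success and failure counts to the two shape parameters: α = 0.5+12 = 12.5, β = 0.5+5 = 5.5.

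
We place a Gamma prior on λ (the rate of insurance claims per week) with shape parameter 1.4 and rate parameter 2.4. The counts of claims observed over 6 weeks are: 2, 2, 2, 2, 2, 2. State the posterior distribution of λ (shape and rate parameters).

Posterior: Gamma(shape=13.4, rate=8.4)

Total count ∑xᵢ = 12 over n = 6 weeks.
Gamma is conjugate to the Poisson likelihood: posterior is Gamma(shape = 1.4+12 = 13.4, rate = 2.4+6 = 8.4).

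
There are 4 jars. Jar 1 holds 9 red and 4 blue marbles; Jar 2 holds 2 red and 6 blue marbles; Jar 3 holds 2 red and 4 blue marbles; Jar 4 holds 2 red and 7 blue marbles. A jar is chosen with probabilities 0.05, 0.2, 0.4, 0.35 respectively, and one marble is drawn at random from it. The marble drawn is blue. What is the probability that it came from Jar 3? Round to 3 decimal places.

Posterior probability ≈ 0.379

Tabulate prior·likelihood by source: [1] prior 0.05, lik 0.3077, product 0.01538; [2] prior 0.2, lik 0.75, product 0.1500; [3] prior 0.4, lik 0.6667, product 0.2667; [4] prior 0.35, lik 0.7778, product 0.2722.
Normalizing constant = 0.70427; the posterior for Jar 3 is its product over the sum, 0.2667/0.70427 = 0.379.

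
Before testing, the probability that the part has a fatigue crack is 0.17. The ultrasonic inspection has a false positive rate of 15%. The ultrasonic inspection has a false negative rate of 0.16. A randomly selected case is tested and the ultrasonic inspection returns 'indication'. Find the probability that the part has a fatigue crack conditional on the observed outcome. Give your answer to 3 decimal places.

Let H be the event that the part has a fatigue crack. P(H) = 0.17, so P(¬H) = 0.83. With E the 'indication' result, P(E|H) = 0.84 and P(E|¬H) = 0.15.
P(E) = 0.84·0.17 + 0.15·0.83 = 0.14280 + 0.12450 = 0.26730.
By Bayes' theorem, P(H|E) = 0.14280 / 0.26730 = 0.534.

P(H | E) ≈ 0.534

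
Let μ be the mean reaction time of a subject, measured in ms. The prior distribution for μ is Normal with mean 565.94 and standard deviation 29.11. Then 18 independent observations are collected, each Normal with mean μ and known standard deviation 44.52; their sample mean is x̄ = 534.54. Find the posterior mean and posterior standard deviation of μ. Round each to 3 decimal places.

Posterior mean ≈ 538.151; posterior SD ≈ 9.872

With known σ, the Normal prior is conjugate. Weight on the data is w = (n/σ²)/(n/σ² + 1/τ₀²) = 0.00908160/(0.00908160+0.00118009) = 0.88500.
Posterior mean = w·x̄ + (1−w)·μ₀ = 0.88500·534.54 + 0.11500·565.94 = 538.151. Posterior variance = 1/(0.00908160+0.00118009) = 97.4499, so SD = 9.872.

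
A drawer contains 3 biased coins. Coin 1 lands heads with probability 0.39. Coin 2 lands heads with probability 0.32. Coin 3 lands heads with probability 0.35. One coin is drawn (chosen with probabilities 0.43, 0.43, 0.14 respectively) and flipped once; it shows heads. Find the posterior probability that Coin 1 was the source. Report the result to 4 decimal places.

P(heads|C1) = 0.39; P(heads|C2) = 0.32; P(heads|C3) = 0.35.
Prior × likelihood for each source: 0.43·0.39=0.1677, 0.43·0.32=0.1376, 0.14·0.35=0.04900. Summing gives P(heads) = 0.35430.
P(Coin 1 | heads) = 0.1677 / 0.35430 = 0.4733.

Posterior probability ≈ 0.4733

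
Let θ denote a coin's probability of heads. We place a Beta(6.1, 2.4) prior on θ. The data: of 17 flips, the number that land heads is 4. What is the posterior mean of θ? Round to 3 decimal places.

Posterior mean ≈ 0.396

The binomial likelihood is conjugate to the Beta prior: with 4 successes and 13 failures, the posterior is Beta(6.1+4, 2.4+13) = Beta(10.1, 15.4).
E[θ | data] = 10.1/(10.1+15.4) = 0.396.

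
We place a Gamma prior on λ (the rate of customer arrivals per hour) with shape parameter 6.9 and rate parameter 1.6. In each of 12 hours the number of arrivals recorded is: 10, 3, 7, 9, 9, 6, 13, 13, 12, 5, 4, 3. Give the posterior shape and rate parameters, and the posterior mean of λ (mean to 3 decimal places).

Posterior: Gamma(shape=100.9, rate=13.6); mean ≈ 7.419

Total count ∑xᵢ = 94 over n = 12 hours.
Gamma is conjugate to the Poisson likelihood: posterior is Gamma(shape = 6.9+94 = 100.9, rate = 1.6+12 = 13.6).
E[λ | data] = 100.9/13.6 = 7.419.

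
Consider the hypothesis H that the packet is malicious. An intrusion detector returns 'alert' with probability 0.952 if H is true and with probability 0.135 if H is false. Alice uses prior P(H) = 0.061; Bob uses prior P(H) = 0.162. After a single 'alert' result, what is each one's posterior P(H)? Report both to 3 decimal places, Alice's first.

P('+'|H) = 0.952, P('+'|¬H) = 0.135.
Alice: numerator 0.952·0.061 = 0.058072; evidence = 0.058072+0.135·0.939 = 0.18484; posterior = 0.314.
Bob: numerator 0.952·0.162 = 0.15422; evidence = 0.15422+0.135·0.838 = 0.26735; posterior = 0.577.

Alice: 0.314; Bob: 0.577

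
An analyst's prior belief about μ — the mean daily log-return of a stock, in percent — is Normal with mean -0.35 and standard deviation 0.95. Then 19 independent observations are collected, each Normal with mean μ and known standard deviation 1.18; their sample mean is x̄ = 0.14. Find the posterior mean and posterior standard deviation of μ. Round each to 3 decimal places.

Posterior mean ≈ 0.103; posterior SD ≈ 0.260

Prior precision 1/τ₀² = 1/0.95² = 1.10803; data precision n/σ² = 19/1.18² = 13.6455.
Posterior precision = 1.10803 + 13.6455 = 14.7535, giving posterior SD = 1/√14.7535 = 0.260.
Posterior mean = (1.10803·-0.35 + 13.6455·0.14) / 14.7535 = 0.103.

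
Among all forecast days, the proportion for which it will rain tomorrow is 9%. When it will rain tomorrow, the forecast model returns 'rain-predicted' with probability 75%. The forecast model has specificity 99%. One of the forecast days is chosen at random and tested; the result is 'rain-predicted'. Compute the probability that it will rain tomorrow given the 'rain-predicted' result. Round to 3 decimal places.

P(H | E) ≈ 0.881

Let H be the event that it will rain tomorrow. P(H) = 0.09, so P(¬H) = 0.91. With E the 'rain-predicted' result, P(E|H) = 0.75 and P(E|¬H) = 0.01.
P(E) = 0.75·0.09 + 0.01·0.91 = 0.067500 + 0.0091000 = 0.076600.
By Bayes' theorem, P(H|E) = 0.067500 / 0.076600 = 0.881.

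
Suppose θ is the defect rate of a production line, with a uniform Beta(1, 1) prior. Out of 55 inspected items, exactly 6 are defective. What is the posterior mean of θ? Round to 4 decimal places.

Posterior mean ≈ 0.1228

Observing 6 successes and 49 failures updates Beta(1, 1) by adding the success and failure counts to the two shape parameters: α = 1+6 = 7, β = 1+49 = 50.
E[θ | data] = 7/(7+50) = 0.1228.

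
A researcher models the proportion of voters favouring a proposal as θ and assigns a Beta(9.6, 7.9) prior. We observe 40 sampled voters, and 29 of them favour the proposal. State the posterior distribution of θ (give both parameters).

Observing 29 successes and 11 failures updates Beta(9.6, 7.9) by adding the success and failure counts to the two shape parameters: α = 9.6+29 = 38.6, β = 7.9+11 = 18.9.

Posterior: Beta(38.6, 18.9)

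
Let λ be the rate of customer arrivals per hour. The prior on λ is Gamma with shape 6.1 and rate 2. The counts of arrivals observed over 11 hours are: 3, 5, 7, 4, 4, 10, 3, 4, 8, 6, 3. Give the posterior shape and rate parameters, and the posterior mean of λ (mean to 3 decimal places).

The Poisson likelihood adds the total count to the shape and the number of exposure periods to the rate. Here ∑xᵢ = 57 and n = 11, so shape 6.1→63.1 and rate 2→13.
Posterior mean = shape/rate = 63.1/13 = 4.854.

Posterior: Gamma(shape=63.1, rate=13); mean ≈ 4.854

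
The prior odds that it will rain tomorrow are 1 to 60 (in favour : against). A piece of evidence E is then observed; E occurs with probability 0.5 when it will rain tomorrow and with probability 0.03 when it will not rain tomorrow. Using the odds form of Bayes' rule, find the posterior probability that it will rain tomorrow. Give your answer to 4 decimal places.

Prior odds = 1/60 = 0.016667. In log-odds, ln(0.016667) = -4.0943.
Add log likelihood ratio: ln(16.667) = 2.8134.
Posterior log-odds = -1.2809, so posterior odds = exp(-1.2809) = 0.27778. Converting, P(H|E) = 0.27778/1.2778 = 0.2174.

Posterior probability ≈ 0.2174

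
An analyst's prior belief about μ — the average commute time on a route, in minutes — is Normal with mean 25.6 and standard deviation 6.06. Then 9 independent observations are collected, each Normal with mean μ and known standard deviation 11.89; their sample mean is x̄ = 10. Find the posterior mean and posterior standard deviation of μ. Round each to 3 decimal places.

With known σ, the Normal prior is conjugate. Weight on the data is w = (n/σ²)/(n/σ² + 1/τ₀²) = 0.0636618/(0.0636618+0.0272304) = 0.70041.
Posterior mean = w·x̄ + (1−w)·μ₀ = 0.70041·10 + 0.29959·25.6 = 14.674. Posterior variance = 1/(0.0636618+0.0272304) = 11.0020, so SD = 3.317.

Posterior mean ≈ 14.674; posterior SD ≈ 3.317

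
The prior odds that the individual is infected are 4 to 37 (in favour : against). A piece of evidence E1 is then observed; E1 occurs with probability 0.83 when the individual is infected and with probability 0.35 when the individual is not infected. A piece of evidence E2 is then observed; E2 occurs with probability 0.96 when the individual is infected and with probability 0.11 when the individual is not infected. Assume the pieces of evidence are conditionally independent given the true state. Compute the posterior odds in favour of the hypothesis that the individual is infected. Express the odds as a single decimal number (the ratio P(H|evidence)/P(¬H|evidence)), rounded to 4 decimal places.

Posterior odds ≈ 2.2374

Prior odds = 4/37 = 0.10811.
Likelihood ratio for E1 = 0.83/0.35 = 2.3714.
Likelihood ratio for E2 = 0.96/0.11 = 8.7273.
Posterior odds = prior odds × LR₁ × LR₂ = 2.2374.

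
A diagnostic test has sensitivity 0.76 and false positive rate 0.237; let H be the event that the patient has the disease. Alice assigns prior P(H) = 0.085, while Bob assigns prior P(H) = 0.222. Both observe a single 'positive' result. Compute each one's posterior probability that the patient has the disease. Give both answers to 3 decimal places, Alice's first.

Alice: 0.230; Bob: 0.478

P('+'|H) = 0.76, P('+'|¬H) = 0.237.
Alice: numerator 0.76·0.085 = 0.064600; evidence = 0.064600+0.237·0.915 = 0.28146; posterior = 0.230.
Bob: numerator 0.76·0.222 = 0.16872; evidence = 0.16872+0.237·0.778 = 0.35311; posterior = 0.478.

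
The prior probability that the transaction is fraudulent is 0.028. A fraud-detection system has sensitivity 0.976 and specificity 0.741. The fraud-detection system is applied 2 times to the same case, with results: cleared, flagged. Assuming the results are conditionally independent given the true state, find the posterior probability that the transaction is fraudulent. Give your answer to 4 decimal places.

Let H be the event that the transaction is fraudulent; start with P(H) = 0.028. P('flagged'|H) = 0.976, P('flagged'|¬H) = 0.259.
Update on result 1 ('cleared'): P(H) ← 0.024·0.0280 / (0.024·0.0280 + 0.741·0.9720) = 0.00067200/0.72092 = 0.0009.
Update on result 2 ('flagged'): P(H) ← 0.976·0.0009 / (0.976·0.0009 + 0.259·0.9991) = 0.00090977/0.25967 = 0.0035.

Posterior P(H) ≈ 0.0035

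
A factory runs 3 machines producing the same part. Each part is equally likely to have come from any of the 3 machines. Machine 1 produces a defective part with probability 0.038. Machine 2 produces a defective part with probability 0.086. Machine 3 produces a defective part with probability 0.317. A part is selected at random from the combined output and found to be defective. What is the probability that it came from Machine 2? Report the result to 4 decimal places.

Tabulate prior·likelihood by source: [1] prior 0.333333, lik 0.038, product 0.01267; [2] prior 0.333333, lik 0.086, product 0.02867; [3] prior 0.333333, lik 0.317, product 0.1057.
Normalizing constant = 0.14700; the posterior for Machine 2 is its product over the sum, 0.02867/0.14700 = 0.1950.

Posterior probability ≈ 0.1950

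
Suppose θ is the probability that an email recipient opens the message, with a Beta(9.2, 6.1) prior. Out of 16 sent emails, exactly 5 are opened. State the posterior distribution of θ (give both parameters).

Observing 5 successes and 11 failures updates Beta(9.2, 6.1) by adding the success and failure counts to the two shape parameters: α = 9.2+5 = 14.2, β = 6.1+11 = 17.1.

Posterior: Beta(14.2, 17.1)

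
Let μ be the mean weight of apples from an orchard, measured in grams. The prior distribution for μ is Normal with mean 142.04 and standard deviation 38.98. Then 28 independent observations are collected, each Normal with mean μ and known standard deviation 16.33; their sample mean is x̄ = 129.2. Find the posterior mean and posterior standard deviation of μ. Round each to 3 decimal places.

With known σ, the Normal prior is conjugate. Weight on the data is w = (n/σ²)/(n/σ² + 1/τ₀²) = 0.104999/(0.104999+0.00065814) = 0.99377.
Posterior mean = w·x̄ + (1−w)·μ₀ = 0.99377·129.2 + 0.0062290·142.04 = 129.280. Posterior variance = 1/(0.104999+0.00065814) = 9.46457, so SD = 3.076.

Posterior mean ≈ 129.280; posterior SD ≈ 3.076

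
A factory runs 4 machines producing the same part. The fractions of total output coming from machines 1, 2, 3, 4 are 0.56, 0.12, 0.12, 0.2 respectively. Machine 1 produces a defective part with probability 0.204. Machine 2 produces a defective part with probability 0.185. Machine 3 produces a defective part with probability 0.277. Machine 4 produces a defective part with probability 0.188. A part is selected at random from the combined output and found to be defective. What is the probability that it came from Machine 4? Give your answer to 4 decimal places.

Tabulate prior·likelihood by source: [1] prior 0.56, lik 0.204, product 0.1142; [2] prior 0.12, lik 0.185, product 0.02220; [3] prior 0.12, lik 0.277, product 0.03324; [4] prior 0.2, lik 0.188, product 0.03760.
Normalizing constant = 0.20728; the posterior for Machine 4 is its product over the sum, 0.03760/0.20728 = 0.1814.

Posterior probability ≈ 0.1814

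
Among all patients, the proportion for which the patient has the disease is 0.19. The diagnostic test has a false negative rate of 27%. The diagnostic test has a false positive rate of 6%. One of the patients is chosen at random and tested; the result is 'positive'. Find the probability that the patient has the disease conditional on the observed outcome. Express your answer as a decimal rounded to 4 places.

Write H for 'the patient has the disease'. Prior odds H:¬H = 0.19/0.81 = 0.23457. For the 'positive' outcome, the likelihood ratio is 0.73/0.06 = 12.167.
Posterior odds = 0.23457 × 12.167 = 2.8539, so P(H|E) = 2.8539/(1+2.8539) = 0.7405.

P(H | E) ≈ 0.7405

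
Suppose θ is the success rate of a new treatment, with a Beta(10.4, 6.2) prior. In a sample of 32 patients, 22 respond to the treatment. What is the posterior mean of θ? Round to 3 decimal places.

Observing 22 successes and 10 failures updates Beta(10.4, 6.2) by adding the success and failure counts to the two shape parameters: α = 10.4+22 = 32.4, β = 6.2+10 = 16.2.
Posterior mean = α/(α+β) = 32.4/48.6 = 0.667.

Posterior mean ≈ 0.667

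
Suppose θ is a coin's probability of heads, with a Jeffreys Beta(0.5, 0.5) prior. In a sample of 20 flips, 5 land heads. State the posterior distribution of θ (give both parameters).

Observing 5 successes and 15 failures updates Beta(0.5, 0.5) by adding the success and failure counts to the two shape parameters: α = 0.5+5 = 5.5, β = 0.5+15 = 15.5.

Posterior: Beta(5.5, 15.5)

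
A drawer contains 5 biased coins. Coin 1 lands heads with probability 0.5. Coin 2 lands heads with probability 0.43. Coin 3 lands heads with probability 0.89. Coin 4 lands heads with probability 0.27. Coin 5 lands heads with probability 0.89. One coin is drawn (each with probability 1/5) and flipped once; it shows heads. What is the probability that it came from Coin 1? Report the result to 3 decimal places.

P(heads|C1) = 0.5; P(heads|C2) = 0.43; P(heads|C3) = 0.89; P(heads|C4) = 0.27; P(heads|C5) = 0.89.
Prior × likelihood for each source: 0.2·0.5=0.1000, 0.2·0.43=0.08600, 0.2·0.89=0.1780, 0.2·0.27=0.05400, 0.2·0.89=0.1780. Summing gives P(heads) = 0.59600.
P(Coin 1 | heads) = 0.1000 / 0.59600 = 0.168.

Posterior probability ≈ 0.168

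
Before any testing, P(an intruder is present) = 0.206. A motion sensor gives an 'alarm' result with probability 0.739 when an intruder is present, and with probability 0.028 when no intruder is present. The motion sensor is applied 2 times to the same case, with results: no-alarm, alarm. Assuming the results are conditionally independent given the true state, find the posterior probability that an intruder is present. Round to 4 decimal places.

Posterior P(H) ≈ 0.6477

Let H be the event that an intruder is present; start with P(H) = 0.206. P('alarm'|H) = 0.739, P('alarm'|¬H) = 0.028.
Update on result 1 ('no-alarm'): P(H) ← 0.261·0.2060 / (0.261·0.2060 + 0.972·0.7940) = 0.053766/0.82553 = 0.0651.
Update on result 2 ('alarm'): P(H) ← 0.739·0.0651 / (0.739·0.0651 + 0.028·0.9349) = 0.048130/0.074307 = 0.6477.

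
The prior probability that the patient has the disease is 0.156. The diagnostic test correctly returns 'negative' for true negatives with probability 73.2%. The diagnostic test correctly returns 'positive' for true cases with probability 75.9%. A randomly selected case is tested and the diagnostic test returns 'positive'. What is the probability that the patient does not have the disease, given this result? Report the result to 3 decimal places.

P(¬H | E) ≈ 0.656

Let H be the event that the patient has the disease. P(H) = 0.156, so P(¬H) = 0.844. With E the 'positive' result, P(E|H) = 0.759 and P(E|¬H) = 0.268.
P(E) = 0.759·0.156 + 0.268·0.844 = 0.11840 + 0.22619 = 0.34460.
By Bayes' theorem, P(H|E) = 0.11840 / 0.34460 = 0.344. Hence P(¬H|E) = 1 − 0.344 = 0.656.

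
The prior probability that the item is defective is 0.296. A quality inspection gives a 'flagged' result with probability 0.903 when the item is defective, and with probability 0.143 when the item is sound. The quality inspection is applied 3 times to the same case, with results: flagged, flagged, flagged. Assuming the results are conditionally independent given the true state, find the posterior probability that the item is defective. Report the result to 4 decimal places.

Posterior P(H) ≈ 0.9906

With H the event that the item is defective, the joint likelihood of the observed sequence is P(data|H) = 0.903·0.903·0.903 = 0.73631 and P(data|¬H) = 0.143·0.143·0.143 = 0.0029242.
Bayes: P(H|data) = 0.296·0.73631 / (0.296·0.73631 + 0.704·0.0029242) = 0.21795/0.22001 = 0.9906.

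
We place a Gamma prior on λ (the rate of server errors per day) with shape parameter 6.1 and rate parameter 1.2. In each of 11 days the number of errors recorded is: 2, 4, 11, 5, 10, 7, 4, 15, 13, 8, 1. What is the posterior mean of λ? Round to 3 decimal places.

Total count ∑xᵢ = 80 over n = 11 days.
Gamma is conjugate to the Poisson likelihood: posterior is Gamma(shape = 6.1+80 = 86.1, rate = 1.2+11 = 12.2).
Posterior mean = shape/rate = 86.1/12.2 = 7.057.

Posterior mean ≈ 7.057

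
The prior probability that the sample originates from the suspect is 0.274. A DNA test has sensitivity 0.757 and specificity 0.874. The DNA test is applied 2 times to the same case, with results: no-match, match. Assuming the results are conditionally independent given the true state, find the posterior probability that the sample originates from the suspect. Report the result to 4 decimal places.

Let H be the event that the sample originates from the suspect; start with P(H) = 0.274. P('match'|H) = 0.757, P('match'|¬H) = 0.126.
Update on result 1 ('no-match'): P(H) ← 0.243·0.2740 / (0.243·0.2740 + 0.874·0.7260) = 0.066582/0.70111 = 0.0950.
Update on result 2 ('match'): P(H) ← 0.757·0.0950 / (0.757·0.0950 + 0.126·0.9050) = 0.071890/0.18592 = 0.3867.

Posterior P(H) ≈ 0.3867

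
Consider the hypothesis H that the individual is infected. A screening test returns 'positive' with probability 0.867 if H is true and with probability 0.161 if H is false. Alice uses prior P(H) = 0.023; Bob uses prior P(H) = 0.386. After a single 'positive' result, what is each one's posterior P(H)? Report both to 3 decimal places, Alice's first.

The likelihood ratio for a 'positive' result is 0.867/0.161 = 5.3851.
Alice: prior odds 0.023/0.977 = 0.023541; posterior odds 0.12677; posterior probability 0.113.
Bob: prior odds 0.386/0.614 = 0.62866; posterior odds 3.3854; posterior probability 0.772.

Alice: 0.113; Bob: 0.772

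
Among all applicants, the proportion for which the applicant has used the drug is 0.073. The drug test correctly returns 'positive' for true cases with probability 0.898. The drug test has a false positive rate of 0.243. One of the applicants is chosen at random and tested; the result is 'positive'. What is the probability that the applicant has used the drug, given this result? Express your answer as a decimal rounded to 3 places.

P(H | E) ≈ 0.225

Write H for 'the applicant has used the drug'. Prior odds H:¬H = 0.073/0.927 = 0.078749. For the 'positive' outcome, the likelihood ratio is 0.898/0.243 = 3.6955.
Posterior odds = 0.078749 × 3.6955 = 0.29101, so P(H|E) = 0.29101/(1+0.29101) = 0.225.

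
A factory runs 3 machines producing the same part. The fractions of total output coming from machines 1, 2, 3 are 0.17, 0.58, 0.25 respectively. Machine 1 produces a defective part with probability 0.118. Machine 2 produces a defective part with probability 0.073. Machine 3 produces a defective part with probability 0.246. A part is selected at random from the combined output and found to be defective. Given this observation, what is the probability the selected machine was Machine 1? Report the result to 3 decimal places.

P(defective|M1) = 0.118; P(defective|M2) = 0.073; P(defective|M3) = 0.246.
Prior × likelihood for each source: 0.17·0.118=0.02006, 0.58·0.073=0.04234, 0.25·0.246=0.06150. Summing gives P(defective) = 0.12390.
P(Machine 1 | defective) = 0.02006 / 0.12390 = 0.162.

Posterior probability ≈ 0.162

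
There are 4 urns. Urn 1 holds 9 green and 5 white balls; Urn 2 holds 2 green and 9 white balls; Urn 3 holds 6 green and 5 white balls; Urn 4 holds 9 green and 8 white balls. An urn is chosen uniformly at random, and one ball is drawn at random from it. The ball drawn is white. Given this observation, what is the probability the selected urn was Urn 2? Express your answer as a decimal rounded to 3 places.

Tabulate prior·likelihood by source: [1] prior 0.25, lik 0.3571, product 0.08929; [2] prior 0.25, lik 0.8182, product 0.2045; [3] prior 0.25, lik 0.4545, product 0.1136; [4] prior 0.25, lik 0.4706, product 0.1176.
Normalizing constant = 0.52511; the posterior for Urn 2 is its product over the sum, 0.2045/0.52511 = 0.390.

Posterior probability ≈ 0.390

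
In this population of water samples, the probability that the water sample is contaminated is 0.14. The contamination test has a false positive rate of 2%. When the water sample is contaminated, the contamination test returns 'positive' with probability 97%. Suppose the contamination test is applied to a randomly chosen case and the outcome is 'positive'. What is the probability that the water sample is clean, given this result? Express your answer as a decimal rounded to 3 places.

P(¬H | E) ≈ 0.112

Write H for 'the water sample is contaminated'. Prior odds H:¬H = 0.14/0.86 = 0.16279. For the 'positive' outcome, the likelihood ratio is 0.97/0.02 = 48.500.
Posterior odds = 0.16279 × 48.500 = 7.8953, so P(H|E) = 7.8953/(1+7.8953) = 0.888. Then P(¬H|E) = 1 − 0.888 = 0.112.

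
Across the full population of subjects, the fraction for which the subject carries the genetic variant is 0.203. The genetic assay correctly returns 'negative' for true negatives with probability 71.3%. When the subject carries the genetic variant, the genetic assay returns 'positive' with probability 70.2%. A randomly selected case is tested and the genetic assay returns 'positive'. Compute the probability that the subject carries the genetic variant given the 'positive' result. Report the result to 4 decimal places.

P(H | E) ≈ 0.3839

Write H for 'the subject carries the genetic variant'. Prior odds H:¬H = 0.203/0.797 = 0.25471. For the 'positive' outcome, the likelihood ratio is 0.702/0.287 = 2.4460.
Posterior odds = 0.25471 × 2.4460 = 0.62301, so P(H|E) = 0.62301/(1+0.62301) = 0.3839.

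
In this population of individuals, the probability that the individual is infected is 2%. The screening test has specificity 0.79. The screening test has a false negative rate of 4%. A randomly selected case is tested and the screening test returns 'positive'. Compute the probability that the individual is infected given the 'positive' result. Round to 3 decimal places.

Write H for 'the individual is infected'. Prior odds H:¬H = 0.02/0.98 = 0.020408. For the 'positive' outcome, the likelihood ratio is 0.96/0.21 = 4.5714.
Posterior odds = 0.020408 × 4.5714 = 0.093294, so P(H|E) = 0.093294/(1+0.093294) = 0.085.

P(H | E) ≈ 0.085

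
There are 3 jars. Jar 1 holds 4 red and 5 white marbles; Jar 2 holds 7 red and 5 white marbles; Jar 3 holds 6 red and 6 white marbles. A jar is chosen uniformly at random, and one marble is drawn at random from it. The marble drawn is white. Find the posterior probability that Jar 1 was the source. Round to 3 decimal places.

Tabulate prior·likelihood by source: [1] prior 0.333333, lik 0.5556, product 0.1852; [2] prior 0.333333, lik 0.4167, product 0.1389; [3] prior 0.333333, lik 0.5, product 0.1667.
Normalizing constant = 0.49074; the posterior for Jar 1 is its product over the sum, 0.1852/0.49074 = 0.377.

Posterior probability ≈ 0.377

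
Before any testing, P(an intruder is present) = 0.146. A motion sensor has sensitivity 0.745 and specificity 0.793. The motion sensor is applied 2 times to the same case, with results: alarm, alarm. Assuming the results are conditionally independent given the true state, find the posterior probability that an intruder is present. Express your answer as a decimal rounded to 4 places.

With H the event that an intruder is present, the joint likelihood of the observed sequence is P(data|H) = 0.745·0.745 = 0.55502 and P(data|¬H) = 0.207·0.207 = 0.042849.
Bayes: P(H|data) = 0.146·0.55502 / (0.146·0.55502 + 0.854·0.042849) = 0.081034/0.11763 = 0.6889.

Posterior P(H) ≈ 0.6889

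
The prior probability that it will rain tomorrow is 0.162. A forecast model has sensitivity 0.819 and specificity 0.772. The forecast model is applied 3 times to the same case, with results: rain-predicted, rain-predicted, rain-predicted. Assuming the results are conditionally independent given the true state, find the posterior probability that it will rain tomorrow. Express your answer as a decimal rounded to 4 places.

Posterior P(H) ≈ 0.8996

With H the event that it will rain tomorrow, the joint likelihood of the observed sequence is P(data|H) = 0.819·0.819·0.819 = 0.54935 and P(data|¬H) = 0.228·0.228·0.228 = 0.011852.
Bayes: P(H|data) = 0.162·0.54935 / (0.162·0.54935 + 0.838·0.011852) = 0.088995/0.098927 = 0.8996.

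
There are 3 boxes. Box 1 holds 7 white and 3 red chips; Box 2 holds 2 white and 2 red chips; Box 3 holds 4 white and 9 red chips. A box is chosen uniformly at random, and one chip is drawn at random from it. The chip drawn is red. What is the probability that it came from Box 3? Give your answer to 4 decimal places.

P(red|Box 1) = 0.3; P(red|Box 2) = 0.5; P(red|Box 3) = 0.6923.
Prior × likelihood for each source: 0.333333·0.3=0.1000, 0.333333·0.5=0.1667, 0.333333·0.6923=0.2308. Summing gives P(red) = 0.49744.
P(Box 3 | red) = 0.2308 / 0.49744 = 0.4639.

Posterior probability ≈ 0.4639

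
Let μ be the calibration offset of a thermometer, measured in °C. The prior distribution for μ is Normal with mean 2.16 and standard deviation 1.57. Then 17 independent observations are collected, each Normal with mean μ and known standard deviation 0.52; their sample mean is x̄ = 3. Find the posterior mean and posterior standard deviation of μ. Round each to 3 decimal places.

With known σ, the Normal prior is conjugate. Weight on the data is w = (n/σ²)/(n/σ² + 1/τ₀²) = 62.8698/(62.8698+0.405696) = 0.99359.
Posterior mean = w·x̄ + (1−w)·μ₀ = 0.99359·3 + 0.0064116·2.16 = 2.995. Posterior variance = 1/(62.8698+0.405696) = 0.0158039, so SD = 0.126.

Posterior mean ≈ 2.995; posterior SD ≈ 0.126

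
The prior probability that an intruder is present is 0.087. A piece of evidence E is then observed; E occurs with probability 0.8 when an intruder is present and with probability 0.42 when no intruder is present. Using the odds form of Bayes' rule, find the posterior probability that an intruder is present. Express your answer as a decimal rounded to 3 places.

Posterior probability ≈ 0.154

Prior odds = 0.087/(1−0.087) = 0.095290. In log-odds, ln(0.095290) = -2.3508.
Add log likelihood ratio: ln(1.9048) = 0.64436.
Posterior log-odds = -1.7065, so posterior odds = exp(-1.7065) = 0.18151. Converting, P(H|E) = 0.18151/1.1815 = 0.154.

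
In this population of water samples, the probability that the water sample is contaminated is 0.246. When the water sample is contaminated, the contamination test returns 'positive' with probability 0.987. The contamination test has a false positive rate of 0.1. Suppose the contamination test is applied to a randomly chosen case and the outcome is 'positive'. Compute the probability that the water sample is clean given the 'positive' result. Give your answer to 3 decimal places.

P(¬H | E) ≈ 0.237

Let H be the event that the water sample is contaminated. P(H) = 0.246, so P(¬H) = 0.754. With E the 'positive' result, P(E|H) = 0.987 and P(E|¬H) = 0.1.
P(E) = 0.987·0.246 + 0.1·0.754 = 0.24280 + 0.075400 = 0.31820.
By Bayes' theorem, P(H|E) = 0.24280 / 0.31820 = 0.763. Hence P(¬H|E) = 1 − 0.763 = 0.237.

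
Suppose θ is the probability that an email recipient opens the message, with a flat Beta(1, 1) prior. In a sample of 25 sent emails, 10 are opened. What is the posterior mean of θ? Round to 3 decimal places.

Posterior mean ≈ 0.407

Observing 10 successes and 15 failures updates Beta(1, 1) by adding the success and failure counts to the two shape parameters: α = 1+10 = 11, β = 1+15 = 16.
E[θ | data] = 11/(11+16) = 0.407.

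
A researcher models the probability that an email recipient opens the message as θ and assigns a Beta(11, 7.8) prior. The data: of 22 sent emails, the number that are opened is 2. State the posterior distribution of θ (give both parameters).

Posterior: Beta(13, 27.8)

The binomial likelihood is conjugate to the Beta prior: with 2 successes and 20 failures, the posterior is Beta(11+2, 7.8+20) = Beta(13, 27.8).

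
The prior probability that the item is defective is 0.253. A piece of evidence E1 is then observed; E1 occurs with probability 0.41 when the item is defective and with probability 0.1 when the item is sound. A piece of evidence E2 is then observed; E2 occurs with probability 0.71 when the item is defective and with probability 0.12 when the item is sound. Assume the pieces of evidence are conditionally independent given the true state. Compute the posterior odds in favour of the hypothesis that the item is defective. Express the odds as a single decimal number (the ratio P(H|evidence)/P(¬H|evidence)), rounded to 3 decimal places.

Prior odds = 0.253/(1−0.253) = 0.33869.
Likelihood ratio for E1 = 0.41/0.1 = 4.1000.
Likelihood ratio for E2 = 0.71/0.12 = 5.9167.
Posterior odds = prior odds × LR₁ × LR₂ = 8.2160.

Posterior odds ≈ 8.216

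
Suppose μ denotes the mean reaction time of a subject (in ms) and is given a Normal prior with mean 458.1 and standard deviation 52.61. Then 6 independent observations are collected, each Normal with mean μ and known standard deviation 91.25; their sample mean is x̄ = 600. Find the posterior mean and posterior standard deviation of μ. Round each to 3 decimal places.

Posterior mean ≈ 552.612; posterior SD ≈ 30.403

With known σ, the Normal prior is conjugate. Weight on the data is w = (n/σ²)/(n/σ² + 1/τ₀²) = 0.00072059/(0.00072059+0.00036130) = 0.66605.
Posterior mean = w·x̄ + (1−w)·μ₀ = 0.66605·600 + 0.33395·458.1 = 552.612. Posterior variance = 1/(0.00072059+0.00036130) = 924.315, so SD = 30.403.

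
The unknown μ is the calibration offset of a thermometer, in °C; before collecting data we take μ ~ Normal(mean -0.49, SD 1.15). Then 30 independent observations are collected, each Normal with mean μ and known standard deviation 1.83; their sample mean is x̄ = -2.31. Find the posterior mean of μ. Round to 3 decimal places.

Posterior mean ≈ -2.168

Prior precision 1/τ₀² = 1/1.15² = 0.756144; data precision n/σ² = 30/1.83² = 8.95817.
Posterior precision = 0.756144 + 8.95817 = 9.71431.
Posterior mean = (0.756144·-0.49 + 8.95817·-2.31) / 9.71431 = -2.168.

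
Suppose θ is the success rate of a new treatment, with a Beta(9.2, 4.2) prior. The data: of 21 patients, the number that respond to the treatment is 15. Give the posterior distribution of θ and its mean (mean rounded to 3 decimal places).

Posterior: Beta(24.2, 10.2); mean ≈ 0.703

The binomial likelihood is conjugate to the Beta prior: with 15 successes and 6 failures, the posterior is Beta(9.2+15, 4.2+6) = Beta(24.2, 10.2).
E[θ | data] = 24.2/(24.2+10.2) = 0.703.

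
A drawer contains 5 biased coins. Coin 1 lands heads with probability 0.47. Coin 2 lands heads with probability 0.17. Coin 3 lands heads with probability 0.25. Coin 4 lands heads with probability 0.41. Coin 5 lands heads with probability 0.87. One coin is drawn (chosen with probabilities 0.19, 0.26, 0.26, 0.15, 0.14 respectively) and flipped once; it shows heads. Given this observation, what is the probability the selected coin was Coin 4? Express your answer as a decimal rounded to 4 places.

P(heads|C1) = 0.47; P(heads|C2) = 0.17; P(heads|C3) = 0.25; P(heads|C4) = 0.41; P(heads|C5) = 0.87.
Prior × likelihood for each source: 0.19·0.47=0.08930, 0.26·0.17=0.04420, 0.26·0.25=0.06500, 0.15·0.41=0.06150, 0.14·0.87=0.1218. Summing gives P(heads) = 0.38180.
P(Coin 4 | heads) = 0.06150 / 0.38180 = 0.1611.

Posterior probability ≈ 0.1611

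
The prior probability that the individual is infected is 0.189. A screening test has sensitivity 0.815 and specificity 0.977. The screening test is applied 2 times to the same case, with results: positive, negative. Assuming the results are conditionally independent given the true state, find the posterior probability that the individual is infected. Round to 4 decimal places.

Let H be the event that the individual is infected; start with P(H) = 0.189. P('positive'|H) = 0.815, P('positive'|¬H) = 0.023.
Update on result 1 ('positive'): P(H) ← 0.815·0.1890 / (0.815·0.1890 + 0.023·0.8110) = 0.15403/0.17269 = 0.8920.
Update on result 2 ('negative'): P(H) ← 0.185·0.8920 / (0.185·0.8920 + 0.977·0.1080) = 0.16502/0.27055 = 0.6099.

Posterior P(H) ≈ 0.6099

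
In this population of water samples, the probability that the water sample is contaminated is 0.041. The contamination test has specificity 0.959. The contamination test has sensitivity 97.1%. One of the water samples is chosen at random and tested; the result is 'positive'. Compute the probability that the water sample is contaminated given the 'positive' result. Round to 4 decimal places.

Write H for 'the water sample is contaminated'. Prior odds H:¬H = 0.041/0.959 = 0.042753. For the 'positive' outcome, the likelihood ratio is 0.971/0.041 = 23.683.
Posterior odds = 0.042753 × 23.683 = 1.0125, so P(H|E) = 1.0125/(1+1.0125) = 0.5031.

P(H | E) ≈ 0.5031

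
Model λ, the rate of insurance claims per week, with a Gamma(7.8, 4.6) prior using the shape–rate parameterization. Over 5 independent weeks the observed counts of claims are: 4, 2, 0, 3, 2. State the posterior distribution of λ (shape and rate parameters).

Posterior: Gamma(shape=18.8, rate=9.6)

Total count ∑xᵢ = 11 over n = 5 weeks.
Gamma is conjugate to the Poisson likelihood: posterior is Gamma(shape = 7.8+11 = 18.8, rate = 4.6+5 = 9.6).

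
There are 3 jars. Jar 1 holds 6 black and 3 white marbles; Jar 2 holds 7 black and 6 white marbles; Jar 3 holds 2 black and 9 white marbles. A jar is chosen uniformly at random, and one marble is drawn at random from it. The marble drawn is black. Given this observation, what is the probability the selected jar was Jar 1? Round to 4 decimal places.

Tabulate prior·likelihood by source: [1] prior 0.333333, lik 0.6667, product 0.2222; [2] prior 0.333333, lik 0.5385, product 0.1795; [3] prior 0.333333, lik 0.1818, product 0.06061.
Normalizing constant = 0.46232; the posterior for Jar 1 is its product over the sum, 0.2222/0.46232 = 0.4807.

Posterior probability ≈ 0.4807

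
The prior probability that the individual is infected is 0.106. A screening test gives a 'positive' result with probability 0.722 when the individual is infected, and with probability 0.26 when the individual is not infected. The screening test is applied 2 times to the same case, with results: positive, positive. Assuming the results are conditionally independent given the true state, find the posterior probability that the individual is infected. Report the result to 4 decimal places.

Let H be the event that the individual is infected; start with P(H) = 0.106. P('positive'|H) = 0.722, P('positive'|¬H) = 0.26.
Update on result 1 ('positive'): P(H) ← 0.722·0.1060 / (0.722·0.1060 + 0.26·0.8940) = 0.076532/0.30897 = 0.2477.
Update on result 2 ('positive'): P(H) ← 0.722·0.2477 / (0.722·0.2477 + 0.26·0.7523) = 0.17884/0.37444 = 0.4776.

Posterior P(H) ≈ 0.4776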